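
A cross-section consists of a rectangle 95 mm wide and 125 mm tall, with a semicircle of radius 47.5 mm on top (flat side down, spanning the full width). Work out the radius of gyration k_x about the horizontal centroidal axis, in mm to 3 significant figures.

k_x ≈ 47.4 mm

Decompose the section into non-overlapping parts with the origin at the bottom-left of its bounding rectangle.
Rectangular body: 95 × 125, A = 11 875 mm², y = 62.5 mm, Ī = 15 462 240 mm⁴.
Semicircular cap: semicircle r = 47.5, A = 3544.1 mm², y = 145.16 mm, Ī = 558 736 mm⁴.
Centroid: ȳ = ΣA·y / ΣA = 81.499 mm.
Transfer each piece to the horizontal centroidal axis using Ī + A·d² with d = y − 81.499:
  rectangular body: d = -18.999 mm → contributes +19 748 871 mm⁴
  semicircular cap: d = 63.66 mm → contributes +14 921 652 mm⁴
Total I = 34 670 523 mm⁴.
Radius of gyration: k = √(I/A) = √(34 670 523 / 15 419) = 47.419 mm.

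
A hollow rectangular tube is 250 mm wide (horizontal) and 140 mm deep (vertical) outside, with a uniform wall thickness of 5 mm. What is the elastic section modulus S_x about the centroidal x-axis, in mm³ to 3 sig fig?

S_x ≈ 1.89 × 10⁵ mm³

Split into non-overlapping primitives; take the origin at the lower-left of the bounding box.
Outer rectangle: 250 × 140, A = 35 000 mm², y = 70 mm, Ī = 57 166 667 mm⁴.
Inner void (subtracted): 240 × 130, A = 31 200 mm², y = 70 mm, Ī = 43 940 000 mm⁴.
By symmetry the centroid is at mid-height, ȳ = 70 mm.
All pieces are centred on the centroidal x-axis, so I = ΣĪ (holes subtracted) = 13 226 667 mm⁴.
Extreme fibre distance c = 70 mm; S = I/c = 188 952 mm³.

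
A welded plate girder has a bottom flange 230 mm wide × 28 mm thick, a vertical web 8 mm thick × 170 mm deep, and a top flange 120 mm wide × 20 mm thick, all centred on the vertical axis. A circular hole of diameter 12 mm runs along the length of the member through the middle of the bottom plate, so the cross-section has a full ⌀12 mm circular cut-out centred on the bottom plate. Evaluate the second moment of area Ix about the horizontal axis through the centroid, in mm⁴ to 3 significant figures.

Decompose the section into non-overlapping parts with the origin at the bottom-left of its bounding rectangle.
Bottom plate: 230 × 28, A = 6 440 mm², y = 14 mm, Ī = 420 747 mm⁴.
Web plate: 8 × 170, A = 1 360 mm², y = 113 mm, Ī = 3 275 333 mm⁴.
Top plate: 120 × 20, A = 2 400 mm², y = 208 mm, Ī = 80 000 mm⁴.
Hole (subtracted): ⌀12, A = 113.1 mm², y = 14 mm, Ī = 1017.9 mm⁴.
Centroid: ȳ = ΣA·y / ΣA = 73.507 mm.
Transfer each piece to the horizontal axis through the centroid using Ī + A·d² with d = y − 73.507:
  bottom plate: d = -59.507 mm → contributes +23 225 221 mm⁴
  web plate: d = 39.493 mm → contributes +5 396 535 mm⁴
  top plate: d = 134.49 mm → contributes +43 492 165 mm⁴
  hole: d = -59.507 mm → contributes −401 503 mm⁴
Total I = 71 712 419 mm⁴.

Ix ≈ 7.17 × 10⁷ mm⁴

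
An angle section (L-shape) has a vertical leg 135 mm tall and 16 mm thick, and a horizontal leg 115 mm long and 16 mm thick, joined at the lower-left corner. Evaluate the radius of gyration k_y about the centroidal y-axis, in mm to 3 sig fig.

Break the section into simple shapes (no overlaps), measuring from the bottom-left corner of the bounding box.
Vertical leg: 16 × 135, A = 2 160 mm², x = 8 mm, Ī = 46 080 mm⁴.
Horizontal leg (remainder): 99 × 16, A = 1 584 mm², x = 65.5 mm, Ī = 1 293 732 mm⁴.
Centroid: x̄ = ΣA·x / ΣA = 32.327 mm.
Transfer each piece to the centroidal y-axis using Ī + A·d² with d = x − 32.327:
  vertical leg: d = -24.327 mm → contributes +1 324 366 mm⁴
  horizontal leg (remainder): d = 33.173 mm → contributes +3 036 850 mm⁴
Total I = 4 361 216 mm⁴.
Radius of gyration: k = √(I/A) = √(4 361 216 / 3 744) = 34.13 mm.

k_y ≈ 34.1 mm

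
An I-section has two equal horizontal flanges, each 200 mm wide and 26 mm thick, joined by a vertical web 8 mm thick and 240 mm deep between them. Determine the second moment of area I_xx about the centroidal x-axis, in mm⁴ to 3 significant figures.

Decompose the section into non-overlapping parts with the origin at the bottom-left of its bounding rectangle.
Bottom flange: 200 × 26, A = 5 200 mm², y = 13 mm, Ī = 292 933 mm⁴.
Web: 8 × 240, A = 1 920 mm², y = 146 mm, Ī = 9 216 000 mm⁴.
Top flange: 200 × 26, A = 5 200 mm², y = 279 mm, Ī = 292 933 mm⁴.
By symmetry the centroid is at mid-height, ȳ = 146 mm.
Transfer each piece to the centroidal x-axis using Ī + A·d² with d = y − 146:
  bottom flange: d = -133 mm → contributes +92 275 733 mm⁴
  web: d = 0 mm → contributes +9 216 000 mm⁴
  top flange: d = 133 mm → contributes +92 275 733 mm⁴
Total I = 193 767 467 mm⁴.

I_xx ≈ 1.94 × 10⁸ mm⁴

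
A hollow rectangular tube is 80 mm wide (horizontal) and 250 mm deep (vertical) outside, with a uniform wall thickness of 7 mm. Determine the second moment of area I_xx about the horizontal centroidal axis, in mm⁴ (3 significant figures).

Decompose the section into non-overlapping parts with the origin at the bottom-left of its bounding rectangle.
Outer rectangle: 80 × 250, A = 20 000 mm², y = 125 mm, Ī = 104 166 667 mm⁴.
Inner void (subtracted): 66 × 236, A = 15 576 mm², y = 125 mm, Ī = 72 293 408 mm⁴.
By symmetry the centroid is at mid-height, ȳ = 125 mm.
All pieces are centred on the horizontal centroidal axis, so I = ΣĪ (holes subtracted) = 31 873 259 mm⁴.

I_xx ≈ 3.19 × 10⁷ mm⁴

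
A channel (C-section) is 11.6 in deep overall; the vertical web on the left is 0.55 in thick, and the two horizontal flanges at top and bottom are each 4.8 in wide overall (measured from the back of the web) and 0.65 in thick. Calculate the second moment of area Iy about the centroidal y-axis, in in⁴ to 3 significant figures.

Decompose the section into non-overlapping parts with the origin at the bottom-left of its bounding rectangle.
Web: 0.55 × 11.6, A = 6.38 in², x = 0.275 in, Ī = 0.16083 in⁴.
Top flange (beyond web): 4.25 × 0.65, A = 2.7625 in², x = 2.675 in, Ī = 4.1581 in⁴.
Bottom flange (beyond web): 4.25 × 0.65, A = 2.7625 in², x = 2.675 in, Ī = 4.1581 in⁴.
Centroid: x̄ = ΣA·x / ΣA = 1.3888 in.
Transfer each piece to the centroidal y-axis using Ī + A·d² with d = x − 1.3888:
  web: d = -1.1138 in → contributes +8.0758 in⁴
  top flange (beyond web): d = 1.2862 in → contributes +8.728 in⁴
  bottom flange (beyond web): d = 1.2862 in → contributes +8.728 in⁴
Total I = 25.532 in⁴.

Iy ≈ 25.5 in⁴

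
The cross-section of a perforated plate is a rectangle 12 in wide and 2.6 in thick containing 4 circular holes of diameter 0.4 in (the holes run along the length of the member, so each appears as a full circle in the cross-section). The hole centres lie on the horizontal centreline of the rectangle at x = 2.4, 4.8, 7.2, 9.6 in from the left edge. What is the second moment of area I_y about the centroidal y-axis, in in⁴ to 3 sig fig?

I_y ≈ 371 in⁴

Break the section into simple shapes (no overlaps), measuring from the bottom-left corner of the bounding box.
Plate: 12 × 2.6, A = 31.2 in², x = 6 in, Ī = 374.4 in⁴.
Hole 1 (subtracted): ⌀0.4, A = 0.12566 in², x = 2.4 in, Ī = 0.0012566 in⁴.
Hole 2 (subtracted): ⌀0.4, A = 0.12566 in², x = 4.8 in, Ī = 0.0012566 in⁴.
Hole 3 (subtracted): ⌀0.4, A = 0.12566 in², x = 7.2 in, Ī = 0.0012566 in⁴.
Hole 4 (subtracted): ⌀0.4, A = 0.12566 in², x = 9.6 in, Ī = 0.0012566 in⁴.
By symmetry the centroid is at mid-width, x̄ = 6 in.
Transfer each piece to the centroidal y-axis using Ī + A·d² with d = x − 6:
  plate: d = 0 in → contributes +374.4 in⁴
  hole 1: d = -3.6 in → contributes −1.6299 in⁴
  hole 2: d = -1.2 in → contributes −0.18221 in⁴
  hole 3: d = 1.2 in → contributes −0.18221 in⁴
  hole 4: d = 3.6 in → contributes −1.6299 in⁴
Total I = 370.78 in⁴.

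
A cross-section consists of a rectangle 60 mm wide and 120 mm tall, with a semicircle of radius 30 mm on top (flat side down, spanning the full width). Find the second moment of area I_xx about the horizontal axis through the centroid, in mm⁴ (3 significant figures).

Decompose the section into non-overlapping parts with the origin at the bottom-left of its bounding rectangle.
Rectangular body: 60 × 120, A = 7 200 mm², y = 60 mm, Ī = 8 640 000 mm⁴.
Semicircular cap: semicircle r = 30, A = 1413.7 mm², y = 132.73 mm, Ī = 88 903 mm⁴.
Centroid: ȳ = ΣA·y / ΣA = 71.937 mm.
Transfer each piece to the horizontal axis through the centroid using Ī + A·d² with d = y − 71.937:
  rectangular body: d = -11.937 mm → contributes +9 665 963 mm⁴
  semicircular cap: d = 60.795 mm → contributes +5 314 092 mm⁴
Total I = 14 980 055 mm⁴.

I_xx ≈ 1.50 × 10⁷ mm⁴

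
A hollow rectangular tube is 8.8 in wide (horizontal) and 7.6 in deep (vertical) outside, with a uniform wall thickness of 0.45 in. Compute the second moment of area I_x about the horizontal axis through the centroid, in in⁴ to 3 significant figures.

I_x ≈ 124 in⁴

Split into non-overlapping primitives; take the origin at the lower-left of the bounding box.
Outer rectangle: 8.8 × 7.6, A = 66.88 in², y = 3.8 in, Ī = 321.92 in⁴.
Inner void (subtracted): 7.9 × 6.7, A = 52.93 in², y = 3.8 in, Ī = 198 in⁴.
By symmetry the centroid is at mid-height, ȳ = 3.8 in.
All pieces are centred on the horizontal axis through the centroid, so I = ΣĪ (holes subtracted) = 123.91 in⁴.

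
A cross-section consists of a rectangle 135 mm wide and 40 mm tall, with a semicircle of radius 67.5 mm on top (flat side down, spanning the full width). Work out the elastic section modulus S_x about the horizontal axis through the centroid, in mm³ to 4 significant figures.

S_x ≈ 1.720 × 10⁵ mm³

Treat the section as a set of non-overlapping primitives; coordinates are from the bounding-box lower-left.
Rectangular body: 135 × 40, A = 5 400 mm², y = 20 mm, Ī = 720 000 mm⁴.
Semicircular cap: semicircle r = 67.5, A = 7156.94 mm², y = 68.6479 mm, Ī = 2 278 490 mm⁴.
Centroid: ȳ = ΣA·y / ΣA = 47.7273 mm.
Transfer each piece to the horizontal axis through the centroid using Ī + A·d² with d = y − 47.7273:
  rectangular body: d = -27.7273 mm → contributes +4 871 537 mm⁴
  semicircular cap: d = 20.9206 mm → contributes +5 410 876 mm⁴
Total I = 10 282 413 mm⁴.
Extreme fibre distance c = 59.7727 mm; S = I/c = 172 025 mm³.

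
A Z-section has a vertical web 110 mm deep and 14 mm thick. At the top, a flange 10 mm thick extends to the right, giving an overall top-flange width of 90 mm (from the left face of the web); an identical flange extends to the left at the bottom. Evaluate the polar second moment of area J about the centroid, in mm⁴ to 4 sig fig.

Break the section into simple shapes (no overlaps), measuring from the bottom-left corner of the bounding box.
Web: 14 × 110, A = 1 540 mm², y = 55 mm, Ī = 1 552 833 mm⁴.
Top flange (beyond web): 76 × 10, A = 760 mm², y = 105 mm, Ī = 6333.33 mm⁴.
Bottom flange (beyond web): 76 × 10, A = 760 mm², y = 5 mm, Ī = 6333.33 mm⁴.
Centroid: ȳ = ΣA·y / ΣA = 55 mm.
Transfer each piece to the centroidal x-axis using Ī + A·d² with d = y − 55:
  web: d = 0 mm → contributes +1 552 833 mm⁴
  top flange (beyond web): d = 50 mm → contributes +1 906 333 mm⁴
  bottom flange (beyond web): d = -50 mm → contributes +1 906 333 mm⁴
Total I = 5 365 500 mm⁴.
For the y-axis: x̄ = 83 mm.
Repeating about the centroidal y-axis gives I_y = 3 834 780 mm⁴.
Polar second moment: J = I_x + I_y = 9 200 280 mm⁴.

J ≈ 9.200 × 10⁶ mm⁴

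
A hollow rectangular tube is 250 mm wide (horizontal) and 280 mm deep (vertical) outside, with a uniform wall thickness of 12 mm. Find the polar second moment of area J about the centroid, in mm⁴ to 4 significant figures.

Decompose the section into non-overlapping parts with the origin at the bottom-left of its bounding rectangle.
Outer rectangle: 250 × 280, A = 70 000 mm², y = 140 mm, Ī = 457 333 333 mm⁴.
Inner void (subtracted): 226 × 256, A = 57 856 mm², y = 140 mm, Ī = 315 970 901 mm⁴.
By symmetry the centroid is at mid-height, ȳ = 140 mm.
All pieces are centred on the centroidal x-axis, so I = ΣĪ (holes subtracted) = 141 362 432 mm⁴.
Repeating about the centroidal y-axis gives I_y = 118 328 912 mm⁴.
Polar second moment: J = I_x + I_y = 259 691 344 mm⁴.

J ≈ 2.597 × 10⁸ mm⁴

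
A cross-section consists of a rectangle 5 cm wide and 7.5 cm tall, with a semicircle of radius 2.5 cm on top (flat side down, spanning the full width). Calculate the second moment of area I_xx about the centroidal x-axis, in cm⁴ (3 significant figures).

Split into non-overlapping primitives; take the origin at the lower-left of the bounding box.
Rectangular body: 5 × 7.5, A = 37.5 cm², y = 3.75 cm, Ī = 175.78 cm⁴.
Semicircular cap: semicircle r = 2.5, A = 9.8175 cm², y = 8.561 cm, Ī = 4.2874 cm⁴.
Centroid: ȳ = ΣA·y / ΣA = 4.7482 cm.
Transfer each piece to the centroidal x-axis using Ī + A·d² with d = y − 4.7482:
  rectangular body: d = -0.9982 cm → contributes +213.15 cm⁴
  semicircular cap: d = 3.8128 cm → contributes +147.01 cm⁴
Total I = 360.16 cm⁴.

I_xx ≈ 360 cm⁴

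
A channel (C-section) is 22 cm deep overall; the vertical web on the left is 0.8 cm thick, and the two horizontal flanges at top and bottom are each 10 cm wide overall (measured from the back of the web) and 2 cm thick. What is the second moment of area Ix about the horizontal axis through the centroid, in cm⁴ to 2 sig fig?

Ix ≈ 4400 cm⁴

Break the section into simple shapes (no overlaps), measuring from the bottom-left corner of the bounding box.
Web: 0.8 × 22, A = 17.6 cm², y = 11 cm, Ī = 709.9 cm⁴.
Top flange (beyond web): 9.2 × 2, A = 18.4 cm², y = 21 cm, Ī = 6.133 cm⁴.
Bottom flange (beyond web): 9.2 × 2, A = 18.4 cm², y = 1 cm, Ī = 6.133 cm⁴.
By symmetry the centroid is at mid-height, ȳ = 11 cm.
Transfer each piece to the horizontal axis through the centroid using Ī + A·d² with d = y − 11:
  web: d = 0 cm → contributes +709.9 cm⁴
  top flange (beyond web): d = 10 cm → contributes +1 846 cm⁴
  bottom flange (beyond web): d = -10 cm → contributes +1 846 cm⁴
Total I = 4 402 cm⁴.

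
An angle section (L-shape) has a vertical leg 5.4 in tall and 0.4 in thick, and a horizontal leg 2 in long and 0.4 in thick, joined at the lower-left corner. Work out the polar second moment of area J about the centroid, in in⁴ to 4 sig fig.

J ≈ 9.002 in⁴

Decompose the section into non-overlapping parts with the origin at the bottom-left of its bounding rectangle.
Vertical leg: 0.4 × 5.4, A = 2.16 in², y = 2.7 in, Ī = 5.2488 in⁴.
Horizontal leg (remainder): 1.6 × 0.4, A = 0.64 in², y = 0.2 in, Ī = 0.00853333 in⁴.
Centroid: ȳ = ΣA·y / ΣA = 2.12857 in.
Transfer each piece to the centroidal x-axis using Ī + A·d² with d = y − 2.12857:
  vertical leg: d = 0.571429 in → contributes +5.95411 in⁴
  horizontal leg (remainder): d = -1.92857 in → contributes +2.38894 in⁴
Total I = 8.34305 in⁴.
For the y-axis: x̄ = 0.428571 in.
Repeating about the centroidal y-axis gives I_y = 0.659048 in⁴.
Polar second moment: J = I_x + I_y = 9.0021 in⁴.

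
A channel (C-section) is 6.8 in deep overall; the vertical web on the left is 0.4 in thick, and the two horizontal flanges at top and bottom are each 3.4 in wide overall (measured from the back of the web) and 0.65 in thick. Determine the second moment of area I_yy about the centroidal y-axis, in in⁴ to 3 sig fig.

Break the section into simple shapes (no overlaps), measuring from the bottom-left corner of the bounding box.
Web: 0.4 × 6.8, A = 2.72 in², x = 0.2 in, Ī = 0.036267 in⁴.
Top flange (beyond web): 3 × 0.65, A = 1.95 in², x = 1.9 in, Ī = 1.4625 in⁴.
Bottom flange (beyond web): 3 × 0.65, A = 1.95 in², x = 1.9 in, Ī = 1.4625 in⁴.
Centroid: x̄ = ΣA·x / ΣA = 1.2015 in.
Transfer each piece to the centroidal y-axis using Ī + A·d² with d = x − 1.2015:
  web: d = -1.0015 in → contributes +2.7645 in⁴
  top flange (beyond web): d = 0.69849 in → contributes +2.4139 in⁴
  bottom flange (beyond web): d = 0.69849 in → contributes +2.4139 in⁴
Total I = 7.5923 in⁴.

I_yy ≈ 7.59 in⁴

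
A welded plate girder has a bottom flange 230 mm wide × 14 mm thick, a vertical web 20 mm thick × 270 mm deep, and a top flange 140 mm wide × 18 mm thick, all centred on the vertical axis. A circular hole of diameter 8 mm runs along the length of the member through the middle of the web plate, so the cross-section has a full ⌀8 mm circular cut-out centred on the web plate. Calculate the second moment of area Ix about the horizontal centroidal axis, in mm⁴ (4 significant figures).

Ix ≈ 1.493 × 10⁸ mm⁴

Treat the section as a set of non-overlapping primitives; coordinates are from the bounding-box lower-left.
Bottom plate: 230 × 14, A = 3 220 mm², y = 7 mm, Ī = 52593.3 mm⁴.
Web plate: 20 × 270, A = 5 400 mm², y = 149 mm, Ī = 32 805 000 mm⁴.
Top plate: 140 × 18, A = 2 520 mm², y = 293 mm, Ī = 68 040 mm⁴.
Hole (subtracted): ⌀8, A = 50.2655 mm², y = 149 mm, Ī = 201.062 mm⁴.
Centroid: ȳ = ΣA·y / ΣA = 140.491 mm.
Transfer each piece to the horizontal centroidal axis using Ī + A·d² with d = y − 140.491:
  bottom plate: d = -133.491 mm → contributes +57 432 699 mm⁴
  web plate: d = 8.50877 mm → contributes +33 195 955 mm⁴
  top plate: d = 152.509 mm → contributes +58 680 531 mm⁴
  hole: d = 8.50877 mm → contributes −3840.24 mm⁴
Total I = 149 305 345 mm⁴.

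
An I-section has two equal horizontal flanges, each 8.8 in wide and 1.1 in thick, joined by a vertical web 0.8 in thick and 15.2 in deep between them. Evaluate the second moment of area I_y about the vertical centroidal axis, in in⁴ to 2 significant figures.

Treat the section as a set of non-overlapping primitives; coordinates are from the bounding-box lower-left.
Bottom flange: 8.8 × 1.1, A = 9.68 in², x = 4.4 in, Ī = 62.47 in⁴.
Web: 0.8 × 15.2, A = 12.16 in², x = 4.4 in, Ī = 0.6485 in⁴.
Top flange: 8.8 × 1.1, A = 9.68 in², x = 4.4 in, Ī = 62.47 in⁴.
By symmetry the centroid is at mid-width, x̄ = 4.4 in.
All pieces are centred on the vertical centroidal axis, so I = ΣĪ = 125.6 in⁴.

I_y ≈ 130 in⁴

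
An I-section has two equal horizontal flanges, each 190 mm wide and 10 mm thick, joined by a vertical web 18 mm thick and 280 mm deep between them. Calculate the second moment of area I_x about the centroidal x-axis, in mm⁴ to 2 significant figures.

Decompose the section into non-overlapping parts with the origin at the bottom-left of its bounding rectangle.
Bottom flange: 190 × 10, A = 1 900 mm², y = 5 mm, Ī = 15 833 mm⁴.
Web: 18 × 280, A = 5 040 mm², y = 150 mm, Ī = 32 928 000 mm⁴.
Top flange: 190 × 10, A = 1 900 mm², y = 295 mm, Ī = 15 833 mm⁴.
By symmetry the centroid is at mid-height, ȳ = 150 mm.
Transfer each piece to the centroidal x-axis using Ī + A·d² with d = y − 150:
  bottom flange: d = -145 mm → contributes +39 963 333 mm⁴
  web: d = 0 mm → contributes +32 928 000 mm⁴
  top flange: d = 145 mm → contributes +39 963 333 mm⁴
Total I = 112 854 667 mm⁴.

I_x ≈ 1.1 × 10⁸ mm⁴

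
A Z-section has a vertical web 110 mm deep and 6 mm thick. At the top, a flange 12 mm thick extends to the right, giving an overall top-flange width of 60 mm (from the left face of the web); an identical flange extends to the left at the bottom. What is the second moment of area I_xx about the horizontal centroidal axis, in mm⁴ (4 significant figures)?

Treat the section as a set of non-overlapping primitives; coordinates are from the bounding-box lower-left.
Web: 6 × 110, A = 660 mm², y = 55 mm, Ī = 665 500 mm⁴.
Top flange (beyond web): 54 × 12, A = 648 mm², y = 104 mm, Ī = 7 776 mm⁴.
Bottom flange (beyond web): 54 × 12, A = 648 mm², y = 6 mm, Ī = 7 776 mm⁴.
Centroid: ȳ = ΣA·y / ΣA = 55 mm.
Transfer each piece to the horizontal centroidal axis using Ī + A·d² with d = y − 55:
  web: d = 0 mm → contributes +665 500 mm⁴
  top flange (beyond web): d = 49 mm → contributes +1 563 624 mm⁴
  bottom flange (beyond web): d = -49 mm → contributes +1 563 624 mm⁴
Total I = 3 792 748 mm⁴.

I_xx ≈ 3.793 × 10⁶ mm⁴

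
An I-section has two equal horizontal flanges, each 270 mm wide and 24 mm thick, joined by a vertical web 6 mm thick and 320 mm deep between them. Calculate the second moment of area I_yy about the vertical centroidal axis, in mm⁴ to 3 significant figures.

Break the section into simple shapes (no overlaps), measuring from the bottom-left corner of the bounding box.
Bottom flange: 270 × 24, A = 6 480 mm², x = 135 mm, Ī = 39 366 000 mm⁴.
Web: 6 × 320, A = 1 920 mm², x = 135 mm, Ī = 5 760 mm⁴.
Top flange: 270 × 24, A = 6 480 mm², x = 135 mm, Ī = 39 366 000 mm⁴.
By symmetry the centroid is at mid-width, x̄ = 135 mm.
All pieces are centred on the vertical centroidal axis, so I = ΣĪ = 78 737 760 mm⁴.

I_yy ≈ 7.87 × 10⁷ mm⁴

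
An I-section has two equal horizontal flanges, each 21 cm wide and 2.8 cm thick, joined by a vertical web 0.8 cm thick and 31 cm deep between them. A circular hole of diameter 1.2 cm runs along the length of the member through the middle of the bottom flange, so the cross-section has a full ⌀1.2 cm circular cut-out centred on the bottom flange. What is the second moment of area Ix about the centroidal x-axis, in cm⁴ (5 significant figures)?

Treat the section as a set of non-overlapping primitives; coordinates are from the bounding-box lower-left.
Bottom flange: 21 × 2.8, A = 58.8 cm², y = 1.4 cm, Ī = 38.416 cm⁴.
Web: 0.8 × 31, A = 24.8 cm², y = 18.3 cm, Ī = 1986.067 cm⁴.
Top flange: 21 × 2.8, A = 58.8 cm², y = 35.2 cm, Ī = 38.416 cm⁴.
Hole (subtracted): ⌀1.2, A = 1.130973 cm², y = 1.4 cm, Ī = 0.1017876 cm⁴.
Centroid: ȳ = ΣA·y / ΣA = 18.4353 cm.
Transfer each piece to the centroidal x-axis using Ī + A·d² with d = y − 18.4353:
  bottom flange: d = -17.0353 cm → contributes +17102.26 cm⁴
  web: d = -0.1352982 cm → contributes +1986.521 cm⁴
  top flange: d = 16.7647 cm → contributes +16564.46 cm⁴
  hole: d = -17.0353 cm → contributes −328.3118 cm⁴
Total I = 35324.93 cm⁴.

Ix ≈ 3.5325 × 10⁴ cm⁴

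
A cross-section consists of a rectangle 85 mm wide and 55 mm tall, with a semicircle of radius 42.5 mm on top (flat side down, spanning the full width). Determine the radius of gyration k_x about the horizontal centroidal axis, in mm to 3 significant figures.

Treat the section as a set of non-overlapping primitives; coordinates are from the bounding-box lower-left.
Rectangular body: 85 × 55, A = 4 675 mm², y = 27.5 mm, Ī = 1 178 490 mm⁴.
Semicircular cap: semicircle r = 42.5, A = 2837.3 mm², y = 73.038 mm, Ī = 358 086 mm⁴.
Centroid: ȳ = ΣA·y / ΣA = 44.699 mm.
Transfer each piece to the horizontal centroidal axis using Ī + A·d² with d = y − 44.699:
  rectangular body: d = -17.199 mm → contributes +2 561 344 mm⁴
  semicircular cap: d = 28.339 mm → contributes +2 636 646 mm⁴
Total I = 5 197 990 mm⁴.
Radius of gyration: k = √(I/A) = √(5 197 990 / 7512.3) = 26.305 mm.

k_x ≈ 26.3 mm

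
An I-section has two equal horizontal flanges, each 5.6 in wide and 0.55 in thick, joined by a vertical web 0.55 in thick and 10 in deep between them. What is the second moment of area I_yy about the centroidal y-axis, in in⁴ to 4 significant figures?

Decompose the section into non-overlapping parts with the origin at the bottom-left of its bounding rectangle.
Bottom flange: 5.6 × 0.55, A = 3.08 in², x = 2.8 in, Ī = 8.04907 in⁴.
Web: 0.55 × 10, A = 5.5 in², x = 2.8 in, Ī = 0.138646 in⁴.
Top flange: 5.6 × 0.55, A = 3.08 in², x = 2.8 in, Ī = 8.04907 in⁴.
By symmetry the centroid is at mid-width, x̄ = 2.8 in.
All pieces are centred on the centroidal y-axis, so I = ΣĪ = 16.2368 in⁴.

I_yy ≈ 16.24 in⁴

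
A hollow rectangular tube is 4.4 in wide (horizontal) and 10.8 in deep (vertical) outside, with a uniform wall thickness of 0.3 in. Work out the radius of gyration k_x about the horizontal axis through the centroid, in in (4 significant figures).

k_x ≈ 3.790 in

Treat the section as a set of non-overlapping primitives; coordinates are from the bounding-box lower-left.
Outer rectangle: 4.4 × 10.8, A = 47.52 in², y = 5.4 in, Ī = 461.894 in⁴.
Inner void (subtracted): 3.8 × 10.2, A = 38.76 in², y = 5.4 in, Ī = 336.049 in⁴.
By symmetry the centroid is at mid-height, ȳ = 5.4 in.
All pieces are centred on the horizontal axis through the centroid, so I = ΣĪ (holes subtracted) = 125.845 in⁴.
Radius of gyration: k = √(I/A) = √(125.845 / 8.76) = 3.79024 in.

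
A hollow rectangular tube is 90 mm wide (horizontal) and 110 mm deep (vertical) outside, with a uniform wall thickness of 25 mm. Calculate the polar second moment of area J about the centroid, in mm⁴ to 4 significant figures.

J ≈ 1.563 × 10⁷ mm⁴

Treat the section as a set of non-overlapping primitives; coordinates are from the bounding-box lower-left.
Outer rectangle: 90 × 110, A = 9 900 mm², y = 55 mm, Ī = 9 982 500 mm⁴.
Inner void (subtracted): 40 × 60, A = 2 400 mm², y = 55 mm, Ī = 720 000 mm⁴.
By symmetry the centroid is at mid-height, ȳ = 55 mm.
All pieces are centred on the centroidal x-axis, so I = ΣĪ (holes subtracted) = 9 262 500 mm⁴.
Repeating about the centroidal y-axis gives I_y = 6 362 500 mm⁴.
Polar second moment: J = I_x + I_y = 15 625 000 mm⁴.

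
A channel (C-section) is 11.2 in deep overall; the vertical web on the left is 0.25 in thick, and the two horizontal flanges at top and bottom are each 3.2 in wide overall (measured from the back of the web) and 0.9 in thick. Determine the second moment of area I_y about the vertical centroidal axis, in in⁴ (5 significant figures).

I_y ≈ 8.5587 in⁴

Split into non-overlapping primitives; take the origin at the lower-left of the bounding box.
Web: 0.25 × 11.2, A = 2.8 in², x = 0.125 in, Ī = 0.01458333 in⁴.
Top flange (beyond web): 2.95 × 0.9, A = 2.655 in², x = 1.725 in, Ī = 1.925428 in⁴.
Bottom flange (beyond web): 2.95 × 0.9, A = 2.655 in², x = 1.725 in, Ī = 1.925428 in⁴.
Centroid: x̄ = ΣA·x / ΣA = 1.172596 in.
Transfer each piece to the vertical centroidal axis using Ī + A·d² with d = x − 1.172596:
  web: d = -1.047596 in → contributes +3.087461 in⁴
  top flange (beyond web): d = 0.5524044 in → contributes +2.735603 in⁴
  bottom flange (beyond web): d = 0.5524044 in → contributes +2.735603 in⁴
Total I = 8.558668 in⁴.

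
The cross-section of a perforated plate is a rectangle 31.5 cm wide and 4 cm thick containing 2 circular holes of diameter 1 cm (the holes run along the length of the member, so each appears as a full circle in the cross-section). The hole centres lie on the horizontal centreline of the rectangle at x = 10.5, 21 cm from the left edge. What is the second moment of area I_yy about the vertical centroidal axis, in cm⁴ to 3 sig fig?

Decompose the section into non-overlapping parts with the origin at the bottom-left of its bounding rectangle.
Plate: 31.5 × 4, A = 126 cm², x = 15.75 cm, Ī = 10 419 cm⁴.
Hole 1 (subtracted): ⌀1, A = 0.7854 cm², x = 10.5 cm, Ī = 0.049087 cm⁴.
Hole 2 (subtracted): ⌀1, A = 0.7854 cm², x = 21 cm, Ī = 0.049087 cm⁴.
By symmetry the centroid is at mid-width, x̄ = 15.75 cm.
Transfer each piece to the vertical centroidal axis using Ī + A·d² with d = x − 15.75:
  plate: d = 0 cm → contributes +10 419 cm⁴
  hole 1: d = -5.25 cm → contributes −21.697 cm⁴
  hole 2: d = 5.25 cm → contributes −21.697 cm⁴
Total I = 10 375 cm⁴.

I_yy ≈ 1.04 × 10⁴ cm⁴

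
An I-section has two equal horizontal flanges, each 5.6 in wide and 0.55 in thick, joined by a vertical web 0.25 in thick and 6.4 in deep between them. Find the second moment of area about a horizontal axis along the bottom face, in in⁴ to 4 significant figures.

I_base ≈ 189.1 in⁴

Treat the section as a set of non-overlapping primitives; coordinates are from the bounding-box lower-left.
Bottom flange: 5.6 × 0.55, A = 3.08 in², y = 0.275 in, Ī = 0.0776417 in⁴.
Web: 0.25 × 6.4, A = 1.6 in², y = 3.75 in, Ī = 5.46133 in⁴.
Top flange: 5.6 × 0.55, A = 3.08 in², y = 7.225 in, Ī = 0.0776417 in⁴.
Transfer each piece to the base of the section using Ī + A·d² with d = y − 0:
  bottom flange: d = 0.275 in → contributes +0.310567 in⁴
  web: d = 3.75 in → contributes +27.9613 in⁴
  top flange: d = 7.225 in → contributes +160.856 in⁴
Total I = 189.127 in⁴.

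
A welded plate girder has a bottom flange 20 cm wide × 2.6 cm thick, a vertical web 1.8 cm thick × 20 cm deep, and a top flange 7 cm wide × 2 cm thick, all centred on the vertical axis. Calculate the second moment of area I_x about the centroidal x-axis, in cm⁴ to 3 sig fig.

Decompose the section into non-overlapping parts with the origin at the bottom-left of its bounding rectangle.
Bottom plate: 20 × 2.6, A = 52 cm², y = 1.3 cm, Ī = 29.293 cm⁴.
Web plate: 1.8 × 20, A = 36 cm², y = 12.6 cm, Ī = 1 200 cm⁴.
Top plate: 7 × 2, A = 14 cm², y = 23.6 cm, Ī = 4.6667 cm⁴.
Centroid: ȳ = ΣA·y / ΣA = 8.349 cm.
Transfer each piece to the centroidal x-axis using Ī + A·d² with d = y − 8.349:
  bottom plate: d = -7.049 cm → contributes +2613.1 cm⁴
  web plate: d = 4.251 cm → contributes +1850.6 cm⁴
  top plate: d = 15.251 cm → contributes +3 261 cm⁴
Total I = 7724.6 cm⁴.

I_x ≈ 7720 cm⁴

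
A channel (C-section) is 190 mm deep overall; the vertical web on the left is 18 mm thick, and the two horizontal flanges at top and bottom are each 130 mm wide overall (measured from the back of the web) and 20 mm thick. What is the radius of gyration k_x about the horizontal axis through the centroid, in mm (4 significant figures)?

Treat the section as a set of non-overlapping primitives; coordinates are from the bounding-box lower-left.
Web: 18 × 190, A = 3 420 mm², y = 95 mm, Ī = 10 288 500 mm⁴.
Top flange (beyond web): 112 × 20, A = 2 240 mm², y = 180 mm, Ī = 74666.7 mm⁴.
Bottom flange (beyond web): 112 × 20, A = 2 240 mm², y = 10 mm, Ī = 74666.7 mm⁴.
By symmetry the centroid is at mid-height, ȳ = 95 mm.
Transfer each piece to the horizontal axis through the centroid using Ī + A·d² with d = y − 95:
  web: d = 0 mm → contributes +10 288 500 mm⁴
  top flange (beyond web): d = 85 mm → contributes +16 258 667 mm⁴
  bottom flange (beyond web): d = -85 mm → contributes +16 258 667 mm⁴
Total I = 42 805 833 mm⁴.
Radius of gyration: k = √(I/A) = √(42 805 833 / 7 900) = 73.6102 mm.

k_x ≈ 73.61 mm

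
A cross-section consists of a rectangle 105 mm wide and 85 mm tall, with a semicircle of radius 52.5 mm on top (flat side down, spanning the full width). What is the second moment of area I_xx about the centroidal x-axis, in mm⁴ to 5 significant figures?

I_xx ≈ 1.8442 × 10⁷ mm⁴

Treat the section as a set of non-overlapping primitives; coordinates are from the bounding-box lower-left.
Rectangular body: 105 × 85, A = 8 925 mm², y = 42.5 mm, Ī = 5 373 594 mm⁴.
Semicircular cap: semicircle r = 52.5, A = 4329.507 mm², y = 107.2817 mm, Ī = 833814.2 mm⁴.
Centroid: ȳ = ΣA·y / ΣA = 63.66056 mm.
Transfer each piece to the centroidal x-axis using Ī + A·d² with d = y − 63.66056:
  rectangular body: d = -21.16056 mm → contributes +9 369 935 mm⁴
  semicircular cap: d = 43.62113 mm → contributes +9 072 014 mm⁴
Total I = 18 441 949 mm⁴.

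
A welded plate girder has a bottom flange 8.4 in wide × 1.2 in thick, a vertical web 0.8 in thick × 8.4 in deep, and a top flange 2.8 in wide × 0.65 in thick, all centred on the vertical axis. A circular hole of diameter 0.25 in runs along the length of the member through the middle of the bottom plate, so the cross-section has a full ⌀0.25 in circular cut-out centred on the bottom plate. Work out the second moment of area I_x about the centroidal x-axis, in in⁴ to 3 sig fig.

I_x ≈ 223 in⁴

Treat the section as a set of non-overlapping primitives; coordinates are from the bounding-box lower-left.
Bottom plate: 8.4 × 1.2, A = 10.08 in², y = 0.6 in, Ī = 1.2096 in⁴.
Web plate: 0.8 × 8.4, A = 6.72 in², y = 5.4 in, Ī = 39.514 in⁴.
Top plate: 2.8 × 0.65, A = 1.82 in², y = 9.925 in, Ī = 0.064079 in⁴.
Hole (subtracted): ⌀0.25, A = 0.049087 in², y = 0.6 in, Ī = 0.00019175 in⁴.
Centroid: ȳ = ΣA·y / ΣA = 3.2508 in.
Transfer each piece to the centroidal x-axis using Ī + A·d² with d = y − 3.2508:
  bottom plate: d = -2.6508 in → contributes +72.038 in⁴
  web plate: d = 2.1492 in → contributes +70.554 in⁴
  top plate: d = 6.6742 in → contributes +81.136 in⁴
  hole: d = -2.6508 in → contributes −0.34511 in⁴
Total I = 223.38 in⁴.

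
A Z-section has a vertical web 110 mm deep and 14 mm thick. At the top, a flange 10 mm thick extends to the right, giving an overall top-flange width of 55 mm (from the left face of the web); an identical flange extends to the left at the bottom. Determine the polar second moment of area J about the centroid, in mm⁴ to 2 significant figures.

Treat the section as a set of non-overlapping primitives; coordinates are from the bounding-box lower-left.
Web: 14 × 110, A = 1 540 mm², y = 55 mm, Ī = 1 552 833 mm⁴.
Top flange (beyond web): 41 × 10, A = 410 mm², y = 105 mm, Ī = 3 417 mm⁴.
Bottom flange (beyond web): 41 × 10, A = 410 mm², y = 5 mm, Ī = 3 417 mm⁴.
Centroid: ȳ = ΣA·y / ΣA = 55 mm.
Transfer each piece to the centroidal x-axis using Ī + A·d² with d = y − 55:
  web: d = 0 mm → contributes +1 552 833 mm⁴
  top flange (beyond web): d = 50 mm → contributes +1 028 417 mm⁴
  bottom flange (beyond web): d = -50 mm → contributes +1 028 417 mm⁴
Total I = 3 609 667 mm⁴.
For the y-axis: x̄ = 48 mm.
Repeating about the centroidal y-axis gives I_y = 760 147 mm⁴.
Polar second moment: J = I_x + I_y = 4 369 813 mm⁴.

J ≈ 4.4 × 10⁶ mm⁴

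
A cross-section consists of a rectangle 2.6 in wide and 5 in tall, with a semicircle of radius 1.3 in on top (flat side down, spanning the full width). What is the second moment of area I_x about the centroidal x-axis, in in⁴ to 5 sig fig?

I_x ≈ 47.927 in⁴

Treat the section as a set of non-overlapping primitives; coordinates are from the bounding-box lower-left.
Rectangular body: 2.6 × 5, A = 13 in², y = 2.5 in, Ī = 27.08333 in⁴.
Semicircular cap: semicircle r = 1.3, A = 2.654646 in², y = 5.551737 in, Ī = 0.3134769 in⁴.
Centroid: ȳ = ΣA·y / ΣA = 3.0175 in.
Transfer each piece to the centroidal x-axis using Ī + A·d² with d = y − 3.0175:
  rectangular body: d = -0.5175001 in → contributes +30.56482 in⁴
  semicircular cap: d = 2.534237 in → contributes +17.36256 in⁴
Total I = 47.92738 in⁴.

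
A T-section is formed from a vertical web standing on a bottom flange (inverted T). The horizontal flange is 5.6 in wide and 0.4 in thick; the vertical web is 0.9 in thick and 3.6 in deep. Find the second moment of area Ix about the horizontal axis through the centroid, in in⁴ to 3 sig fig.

Ix ≈ 8.83 in⁴

Break the section into simple shapes (no overlaps), measuring from the bottom-left corner of the bounding box.
Flange: 5.6 × 0.4, A = 2.24 in², y = 0.2 in, Ī = 0.029867 in⁴.
Web: 0.9 × 3.6, A = 3.24 in², y = 2.2 in, Ī = 3.4992 in⁴.
Centroid: ȳ = ΣA·y / ΣA = 1.3825 in.
Transfer each piece to the horizontal axis through the centroid using Ī + A·d² with d = y − 1.3825:
  flange: d = -1.1825 in → contributes +3.162 in⁴
  web: d = 0.81752 in → contributes +5.6646 in⁴
Total I = 8.8266 in⁴.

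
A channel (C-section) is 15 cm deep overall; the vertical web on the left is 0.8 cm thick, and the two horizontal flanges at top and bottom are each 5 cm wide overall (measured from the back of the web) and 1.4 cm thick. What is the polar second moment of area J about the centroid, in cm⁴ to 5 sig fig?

Break the section into simple shapes (no overlaps), measuring from the bottom-left corner of the bounding box.
Web: 0.8 × 15, A = 12 cm², y = 7.5 cm, Ī = 225 cm⁴.
Top flange (beyond web): 4.2 × 1.4, A = 5.88 cm², y = 14.3 cm, Ī = 0.9604 cm⁴.
Bottom flange (beyond web): 4.2 × 1.4, A = 5.88 cm², y = 0.7 cm, Ī = 0.9604 cm⁴.
By symmetry the centroid is at mid-height, ȳ = 7.5 cm.
Transfer each piece to the centroidal x-axis using Ī + A·d² with d = y − 7.5:
  web: d = 0 cm → contributes +225 cm⁴
  top flange (beyond web): d = 6.8 cm → contributes +272.8516 cm⁴
  bottom flange (beyond web): d = -6.8 cm → contributes +272.8516 cm⁴
Total I = 770.7032 cm⁴.
For the y-axis: x̄ = 1.637374 cm.
Repeating about the centroidal y-axis gives I_y = 55.04841 cm⁴.
Polar second moment: J = I_x + I_y = 825.7516 cm⁴.

J ≈ 825.75 cm⁴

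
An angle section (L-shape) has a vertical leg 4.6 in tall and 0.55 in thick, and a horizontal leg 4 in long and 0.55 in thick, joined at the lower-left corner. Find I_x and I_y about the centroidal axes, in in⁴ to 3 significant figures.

Split into non-overlapping primitives; take the origin at the lower-left of the bounding box.
Vertical leg: 0.55 × 4.6, A = 2.53 in², y = 2.3 in, Ī = 4.4612 in⁴.
Horizontal leg (remainder): 3.45 × 0.55, A = 1.8975 in², y = 0.275 in, Ī = 0.047833 in⁴.
Centroid: ȳ = ΣA·y / ΣA = 1.4321 in.
Transfer each piece to the centroidal x-axis using Ī + A·d² with d = y − 1.4321:
  vertical leg: d = 0.86786 in → contributes +6.3668 in⁴
  horizontal leg (remainder): d = -1.1571 in → contributes +2.5885 in⁴
Total I = 8.9553 in⁴.
For the y-axis: x̄ = 1.1321 in.
Repeating about the centroidal y-axis gives I_y = 6.283 in⁴.

I_x ≈ 8.96 in⁴, I_y ≈ 6.28 in⁴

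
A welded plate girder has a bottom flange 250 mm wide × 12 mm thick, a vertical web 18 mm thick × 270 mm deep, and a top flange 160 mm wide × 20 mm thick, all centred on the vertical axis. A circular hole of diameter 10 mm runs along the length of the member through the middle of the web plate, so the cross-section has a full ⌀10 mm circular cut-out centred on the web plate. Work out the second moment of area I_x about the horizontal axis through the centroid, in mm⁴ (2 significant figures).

I_x ≈ 1.6 × 10⁸ mm⁴

Break the section into simple shapes (no overlaps), measuring from the bottom-left corner of the bounding box.
Bottom plate: 250 × 12, A = 3 000 mm², y = 6 mm, Ī = 36 000 mm⁴.
Web plate: 18 × 270, A = 4 860 mm², y = 147 mm, Ī = 29 524 500 mm⁴.
Top plate: 160 × 20, A = 3 200 mm², y = 292 mm, Ī = 106 667 mm⁴.
Hole (subtracted): ⌀10, A = 78.54 mm², y = 147 mm, Ī = 490.9 mm⁴.
Centroid: ȳ = ΣA·y / ΣA = 150.7 mm.
Transfer each piece to the horizontal axis through the centroid using Ī + A·d² with d = y − 150.7:
  bottom plate: d = -144.7 mm → contributes +62 879 415 mm⁴
  web plate: d = -3.734 mm → contributes +29 592 246 mm⁴
  top plate: d = 141.3 mm → contributes +63 966 524 mm⁴
  hole: d = -3.734 mm → contributes −1 586 mm⁴
Total I = 156 436 600 mm⁴.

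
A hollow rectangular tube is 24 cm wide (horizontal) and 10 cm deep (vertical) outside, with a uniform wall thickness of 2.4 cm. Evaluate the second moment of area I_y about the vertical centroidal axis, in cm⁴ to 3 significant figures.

I_y ≈ 8450 cm⁴

Treat the section as a set of non-overlapping primitives; coordinates are from the bounding-box lower-left.
Outer rectangle: 24 × 10, A = 240 cm², x = 12 cm, Ī = 11 520 cm⁴.
Inner void (subtracted): 19.2 × 5.2, A = 99.84 cm², x = 12 cm, Ī = 3067.1 cm⁴.
By symmetry the centroid is at mid-width, x̄ = 12 cm.
All pieces are centred on the vertical centroidal axis, so I = ΣĪ (holes subtracted) = 8452.9 cm⁴.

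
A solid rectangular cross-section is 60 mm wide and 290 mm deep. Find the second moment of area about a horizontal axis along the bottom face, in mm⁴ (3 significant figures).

The section: 60 × 290, A = 17 400 mm², y = 145 mm, Ī = 121 945 000 mm⁴.
Transfer it to the base of the section using Ī + A·d² with d = y − 0:
  the section: d = 145 mm → contributes +487 780 000 mm⁴
Total I = 487 780 000 mm⁴.

I_base ≈ 4.88 × 10⁸ mm⁴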